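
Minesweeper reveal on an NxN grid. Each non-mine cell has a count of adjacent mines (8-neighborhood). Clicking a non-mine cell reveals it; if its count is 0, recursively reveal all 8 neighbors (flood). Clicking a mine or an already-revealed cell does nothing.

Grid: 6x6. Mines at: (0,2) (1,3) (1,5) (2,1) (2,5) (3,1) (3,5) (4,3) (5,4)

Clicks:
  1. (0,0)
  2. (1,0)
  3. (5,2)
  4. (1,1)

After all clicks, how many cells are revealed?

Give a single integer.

Click 1 (0,0) count=0: revealed 4 new [(0,0) (0,1) (1,0) (1,1)] -> total=4
Click 2 (1,0) count=1: revealed 0 new [(none)] -> total=4
Click 3 (5,2) count=1: revealed 1 new [(5,2)] -> total=5
Click 4 (1,1) count=2: revealed 0 new [(none)] -> total=5

Answer: 5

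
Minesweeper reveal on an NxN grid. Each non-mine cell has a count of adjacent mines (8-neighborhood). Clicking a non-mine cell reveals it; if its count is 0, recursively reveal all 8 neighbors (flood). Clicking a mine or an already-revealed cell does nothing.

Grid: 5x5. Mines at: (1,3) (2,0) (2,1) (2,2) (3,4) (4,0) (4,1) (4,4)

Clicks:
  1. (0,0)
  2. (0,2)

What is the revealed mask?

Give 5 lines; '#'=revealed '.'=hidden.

Click 1 (0,0) count=0: revealed 6 new [(0,0) (0,1) (0,2) (1,0) (1,1) (1,2)] -> total=6
Click 2 (0,2) count=1: revealed 0 new [(none)] -> total=6

Answer: ###..
###..
.....
.....
.....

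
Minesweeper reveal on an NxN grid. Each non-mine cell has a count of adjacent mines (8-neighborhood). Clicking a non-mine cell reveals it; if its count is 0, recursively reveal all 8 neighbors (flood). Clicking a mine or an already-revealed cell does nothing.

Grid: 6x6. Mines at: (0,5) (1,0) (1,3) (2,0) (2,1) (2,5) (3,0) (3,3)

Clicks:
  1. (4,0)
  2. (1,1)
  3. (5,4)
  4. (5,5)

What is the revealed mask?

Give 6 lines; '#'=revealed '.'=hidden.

Answer: ......
.#....
......
....##
######
######

Derivation:
Click 1 (4,0) count=1: revealed 1 new [(4,0)] -> total=1
Click 2 (1,1) count=3: revealed 1 new [(1,1)] -> total=2
Click 3 (5,4) count=0: revealed 13 new [(3,4) (3,5) (4,1) (4,2) (4,3) (4,4) (4,5) (5,0) (5,1) (5,2) (5,3) (5,4) (5,5)] -> total=15
Click 4 (5,5) count=0: revealed 0 new [(none)] -> total=15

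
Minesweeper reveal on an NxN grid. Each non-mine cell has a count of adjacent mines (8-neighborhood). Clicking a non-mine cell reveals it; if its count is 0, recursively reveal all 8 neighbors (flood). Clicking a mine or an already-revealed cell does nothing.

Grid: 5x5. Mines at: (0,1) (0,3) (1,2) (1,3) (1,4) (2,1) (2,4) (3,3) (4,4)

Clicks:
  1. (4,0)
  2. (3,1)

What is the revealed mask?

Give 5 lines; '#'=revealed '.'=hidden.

Click 1 (4,0) count=0: revealed 6 new [(3,0) (3,1) (3,2) (4,0) (4,1) (4,2)] -> total=6
Click 2 (3,1) count=1: revealed 0 new [(none)] -> total=6

Answer: .....
.....
.....
###..
###..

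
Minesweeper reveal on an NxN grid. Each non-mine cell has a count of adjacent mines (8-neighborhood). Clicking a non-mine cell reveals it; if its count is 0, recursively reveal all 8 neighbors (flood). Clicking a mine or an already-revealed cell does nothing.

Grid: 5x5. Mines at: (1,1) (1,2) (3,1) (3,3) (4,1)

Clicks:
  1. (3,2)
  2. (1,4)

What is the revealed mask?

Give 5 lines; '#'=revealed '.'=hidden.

Answer: ...##
...##
...##
..#..
.....

Derivation:
Click 1 (3,2) count=3: revealed 1 new [(3,2)] -> total=1
Click 2 (1,4) count=0: revealed 6 new [(0,3) (0,4) (1,3) (1,4) (2,3) (2,4)] -> total=7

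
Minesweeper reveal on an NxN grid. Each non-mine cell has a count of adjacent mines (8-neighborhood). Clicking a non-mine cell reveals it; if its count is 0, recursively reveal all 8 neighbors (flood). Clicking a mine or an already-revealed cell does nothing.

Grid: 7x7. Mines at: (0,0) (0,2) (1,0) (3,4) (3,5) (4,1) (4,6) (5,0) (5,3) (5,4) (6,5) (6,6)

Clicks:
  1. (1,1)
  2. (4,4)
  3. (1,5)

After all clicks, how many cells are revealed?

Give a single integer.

Answer: 14

Derivation:
Click 1 (1,1) count=3: revealed 1 new [(1,1)] -> total=1
Click 2 (4,4) count=4: revealed 1 new [(4,4)] -> total=2
Click 3 (1,5) count=0: revealed 12 new [(0,3) (0,4) (0,5) (0,6) (1,3) (1,4) (1,5) (1,6) (2,3) (2,4) (2,5) (2,6)] -> total=14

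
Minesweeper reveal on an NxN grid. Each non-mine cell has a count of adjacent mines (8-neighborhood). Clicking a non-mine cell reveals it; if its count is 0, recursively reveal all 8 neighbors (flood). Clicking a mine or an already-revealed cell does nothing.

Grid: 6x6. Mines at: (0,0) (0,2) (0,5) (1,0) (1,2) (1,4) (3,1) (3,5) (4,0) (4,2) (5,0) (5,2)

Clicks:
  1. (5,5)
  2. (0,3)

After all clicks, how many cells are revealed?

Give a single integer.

Answer: 7

Derivation:
Click 1 (5,5) count=0: revealed 6 new [(4,3) (4,4) (4,5) (5,3) (5,4) (5,5)] -> total=6
Click 2 (0,3) count=3: revealed 1 new [(0,3)] -> total=7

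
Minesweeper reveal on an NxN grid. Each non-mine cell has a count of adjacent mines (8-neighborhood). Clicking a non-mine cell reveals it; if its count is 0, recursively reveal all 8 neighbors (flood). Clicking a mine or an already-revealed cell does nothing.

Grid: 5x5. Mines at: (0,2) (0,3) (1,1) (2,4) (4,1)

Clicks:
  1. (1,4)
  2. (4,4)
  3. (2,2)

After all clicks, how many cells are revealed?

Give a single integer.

Click 1 (1,4) count=2: revealed 1 new [(1,4)] -> total=1
Click 2 (4,4) count=0: revealed 6 new [(3,2) (3,3) (3,4) (4,2) (4,3) (4,4)] -> total=7
Click 3 (2,2) count=1: revealed 1 new [(2,2)] -> total=8

Answer: 8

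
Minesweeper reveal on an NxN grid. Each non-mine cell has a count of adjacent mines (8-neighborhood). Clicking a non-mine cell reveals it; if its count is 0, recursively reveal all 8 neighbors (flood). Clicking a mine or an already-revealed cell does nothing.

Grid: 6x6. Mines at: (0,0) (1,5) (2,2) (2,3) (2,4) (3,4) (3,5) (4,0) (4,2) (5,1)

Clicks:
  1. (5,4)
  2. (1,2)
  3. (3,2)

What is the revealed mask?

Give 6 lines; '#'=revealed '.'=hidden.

Click 1 (5,4) count=0: revealed 6 new [(4,3) (4,4) (4,5) (5,3) (5,4) (5,5)] -> total=6
Click 2 (1,2) count=2: revealed 1 new [(1,2)] -> total=7
Click 3 (3,2) count=3: revealed 1 new [(3,2)] -> total=8

Answer: ......
..#...
......
..#...
...###
...###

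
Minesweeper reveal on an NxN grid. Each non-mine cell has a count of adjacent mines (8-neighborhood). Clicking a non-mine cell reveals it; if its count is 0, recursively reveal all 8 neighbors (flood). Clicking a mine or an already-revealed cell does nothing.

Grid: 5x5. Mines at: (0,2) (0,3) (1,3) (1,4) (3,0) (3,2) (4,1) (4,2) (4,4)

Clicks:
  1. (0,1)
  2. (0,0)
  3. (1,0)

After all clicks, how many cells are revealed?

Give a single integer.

Answer: 6

Derivation:
Click 1 (0,1) count=1: revealed 1 new [(0,1)] -> total=1
Click 2 (0,0) count=0: revealed 5 new [(0,0) (1,0) (1,1) (2,0) (2,1)] -> total=6
Click 3 (1,0) count=0: revealed 0 new [(none)] -> total=6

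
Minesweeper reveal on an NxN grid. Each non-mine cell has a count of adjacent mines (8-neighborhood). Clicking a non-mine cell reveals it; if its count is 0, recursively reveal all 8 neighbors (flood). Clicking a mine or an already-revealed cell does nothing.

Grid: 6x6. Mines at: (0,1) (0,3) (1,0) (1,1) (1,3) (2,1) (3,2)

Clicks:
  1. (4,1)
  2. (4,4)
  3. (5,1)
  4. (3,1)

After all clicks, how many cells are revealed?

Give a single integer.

Click 1 (4,1) count=1: revealed 1 new [(4,1)] -> total=1
Click 2 (4,4) count=0: revealed 23 new [(0,4) (0,5) (1,4) (1,5) (2,3) (2,4) (2,5) (3,0) (3,1) (3,3) (3,4) (3,5) (4,0) (4,2) (4,3) (4,4) (4,5) (5,0) (5,1) (5,2) (5,3) (5,4) (5,5)] -> total=24
Click 3 (5,1) count=0: revealed 0 new [(none)] -> total=24
Click 4 (3,1) count=2: revealed 0 new [(none)] -> total=24

Answer: 24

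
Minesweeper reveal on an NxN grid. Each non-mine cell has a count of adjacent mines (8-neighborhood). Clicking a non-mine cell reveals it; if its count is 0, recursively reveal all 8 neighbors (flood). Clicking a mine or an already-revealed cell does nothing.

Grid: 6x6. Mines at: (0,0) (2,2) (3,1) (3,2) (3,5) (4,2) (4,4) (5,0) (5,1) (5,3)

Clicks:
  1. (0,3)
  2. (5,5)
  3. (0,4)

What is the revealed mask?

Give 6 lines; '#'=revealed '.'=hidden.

Answer: .#####
.#####
...###
......
......
.....#

Derivation:
Click 1 (0,3) count=0: revealed 13 new [(0,1) (0,2) (0,3) (0,4) (0,5) (1,1) (1,2) (1,3) (1,4) (1,5) (2,3) (2,4) (2,5)] -> total=13
Click 2 (5,5) count=1: revealed 1 new [(5,5)] -> total=14
Click 3 (0,4) count=0: revealed 0 new [(none)] -> total=14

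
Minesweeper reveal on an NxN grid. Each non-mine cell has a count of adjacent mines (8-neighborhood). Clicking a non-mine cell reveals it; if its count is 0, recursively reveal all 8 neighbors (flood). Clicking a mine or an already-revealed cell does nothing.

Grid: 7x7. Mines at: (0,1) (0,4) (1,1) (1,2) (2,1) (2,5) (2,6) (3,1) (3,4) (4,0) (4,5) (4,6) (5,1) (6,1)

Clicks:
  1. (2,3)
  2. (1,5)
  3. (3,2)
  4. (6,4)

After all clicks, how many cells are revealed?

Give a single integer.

Answer: 16

Derivation:
Click 1 (2,3) count=2: revealed 1 new [(2,3)] -> total=1
Click 2 (1,5) count=3: revealed 1 new [(1,5)] -> total=2
Click 3 (3,2) count=2: revealed 1 new [(3,2)] -> total=3
Click 4 (6,4) count=0: revealed 13 new [(4,2) (4,3) (4,4) (5,2) (5,3) (5,4) (5,5) (5,6) (6,2) (6,3) (6,4) (6,5) (6,6)] -> total=16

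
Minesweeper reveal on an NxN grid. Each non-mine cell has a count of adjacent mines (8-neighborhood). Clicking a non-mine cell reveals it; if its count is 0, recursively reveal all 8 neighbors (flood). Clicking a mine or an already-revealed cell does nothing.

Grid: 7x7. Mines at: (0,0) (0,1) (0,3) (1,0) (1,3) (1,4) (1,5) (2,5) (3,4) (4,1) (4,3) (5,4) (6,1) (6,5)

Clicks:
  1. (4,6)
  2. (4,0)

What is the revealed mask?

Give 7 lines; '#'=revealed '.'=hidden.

Answer: .......
.......
.......
.....##
#....##
.....##
.......

Derivation:
Click 1 (4,6) count=0: revealed 6 new [(3,5) (3,6) (4,5) (4,6) (5,5) (5,6)] -> total=6
Click 2 (4,0) count=1: revealed 1 new [(4,0)] -> total=7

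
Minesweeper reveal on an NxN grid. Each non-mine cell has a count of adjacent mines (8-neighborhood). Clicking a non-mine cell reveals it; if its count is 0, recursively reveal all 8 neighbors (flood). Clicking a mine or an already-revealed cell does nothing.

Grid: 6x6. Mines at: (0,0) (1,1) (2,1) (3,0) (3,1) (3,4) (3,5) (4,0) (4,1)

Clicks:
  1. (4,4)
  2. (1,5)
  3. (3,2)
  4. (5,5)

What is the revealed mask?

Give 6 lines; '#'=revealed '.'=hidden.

Answer: ..####
..####
..####
..#...
..####
..####

Derivation:
Click 1 (4,4) count=2: revealed 1 new [(4,4)] -> total=1
Click 2 (1,5) count=0: revealed 12 new [(0,2) (0,3) (0,4) (0,5) (1,2) (1,3) (1,4) (1,5) (2,2) (2,3) (2,4) (2,5)] -> total=13
Click 3 (3,2) count=3: revealed 1 new [(3,2)] -> total=14
Click 4 (5,5) count=0: revealed 7 new [(4,2) (4,3) (4,5) (5,2) (5,3) (5,4) (5,5)] -> total=21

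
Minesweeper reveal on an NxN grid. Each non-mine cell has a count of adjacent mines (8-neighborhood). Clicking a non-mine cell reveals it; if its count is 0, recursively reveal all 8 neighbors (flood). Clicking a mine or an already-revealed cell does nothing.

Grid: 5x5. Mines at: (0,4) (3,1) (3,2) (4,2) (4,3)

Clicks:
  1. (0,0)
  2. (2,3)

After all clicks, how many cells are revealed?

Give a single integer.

Answer: 12

Derivation:
Click 1 (0,0) count=0: revealed 12 new [(0,0) (0,1) (0,2) (0,3) (1,0) (1,1) (1,2) (1,3) (2,0) (2,1) (2,2) (2,3)] -> total=12
Click 2 (2,3) count=1: revealed 0 new [(none)] -> total=12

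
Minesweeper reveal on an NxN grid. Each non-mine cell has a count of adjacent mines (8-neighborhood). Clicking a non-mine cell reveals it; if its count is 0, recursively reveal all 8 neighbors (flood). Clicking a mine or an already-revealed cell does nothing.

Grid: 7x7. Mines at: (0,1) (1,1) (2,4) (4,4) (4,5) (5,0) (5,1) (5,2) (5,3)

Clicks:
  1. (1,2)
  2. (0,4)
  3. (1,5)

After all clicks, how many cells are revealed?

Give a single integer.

Click 1 (1,2) count=2: revealed 1 new [(1,2)] -> total=1
Click 2 (0,4) count=0: revealed 13 new [(0,2) (0,3) (0,4) (0,5) (0,6) (1,3) (1,4) (1,5) (1,6) (2,5) (2,6) (3,5) (3,6)] -> total=14
Click 3 (1,5) count=1: revealed 0 new [(none)] -> total=14

Answer: 14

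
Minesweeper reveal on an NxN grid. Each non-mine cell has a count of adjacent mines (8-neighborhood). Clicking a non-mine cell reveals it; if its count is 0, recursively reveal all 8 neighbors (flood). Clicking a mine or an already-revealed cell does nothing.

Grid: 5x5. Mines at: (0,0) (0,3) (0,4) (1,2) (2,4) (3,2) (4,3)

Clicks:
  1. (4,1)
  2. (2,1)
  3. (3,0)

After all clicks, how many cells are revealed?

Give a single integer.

Click 1 (4,1) count=1: revealed 1 new [(4,1)] -> total=1
Click 2 (2,1) count=2: revealed 1 new [(2,1)] -> total=2
Click 3 (3,0) count=0: revealed 6 new [(1,0) (1,1) (2,0) (3,0) (3,1) (4,0)] -> total=8

Answer: 8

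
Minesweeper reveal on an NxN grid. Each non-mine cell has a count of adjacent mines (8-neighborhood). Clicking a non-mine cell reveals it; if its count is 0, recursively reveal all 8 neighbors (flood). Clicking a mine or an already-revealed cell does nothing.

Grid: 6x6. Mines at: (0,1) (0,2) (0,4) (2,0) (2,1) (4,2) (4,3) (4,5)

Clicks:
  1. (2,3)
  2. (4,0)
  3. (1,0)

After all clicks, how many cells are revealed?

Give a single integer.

Answer: 19

Derivation:
Click 1 (2,3) count=0: revealed 12 new [(1,2) (1,3) (1,4) (1,5) (2,2) (2,3) (2,4) (2,5) (3,2) (3,3) (3,4) (3,5)] -> total=12
Click 2 (4,0) count=0: revealed 6 new [(3,0) (3,1) (4,0) (4,1) (5,0) (5,1)] -> total=18
Click 3 (1,0) count=3: revealed 1 new [(1,0)] -> total=19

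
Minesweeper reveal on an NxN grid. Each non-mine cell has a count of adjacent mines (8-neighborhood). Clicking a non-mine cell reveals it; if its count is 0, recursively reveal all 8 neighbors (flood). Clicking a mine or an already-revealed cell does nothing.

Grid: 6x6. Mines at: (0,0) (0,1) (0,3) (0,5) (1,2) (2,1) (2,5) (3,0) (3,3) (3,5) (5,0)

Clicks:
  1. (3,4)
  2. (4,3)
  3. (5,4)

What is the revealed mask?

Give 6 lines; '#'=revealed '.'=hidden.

Answer: ......
......
......
....#.
.#####
.#####

Derivation:
Click 1 (3,4) count=3: revealed 1 new [(3,4)] -> total=1
Click 2 (4,3) count=1: revealed 1 new [(4,3)] -> total=2
Click 3 (5,4) count=0: revealed 9 new [(4,1) (4,2) (4,4) (4,5) (5,1) (5,2) (5,3) (5,4) (5,5)] -> total=11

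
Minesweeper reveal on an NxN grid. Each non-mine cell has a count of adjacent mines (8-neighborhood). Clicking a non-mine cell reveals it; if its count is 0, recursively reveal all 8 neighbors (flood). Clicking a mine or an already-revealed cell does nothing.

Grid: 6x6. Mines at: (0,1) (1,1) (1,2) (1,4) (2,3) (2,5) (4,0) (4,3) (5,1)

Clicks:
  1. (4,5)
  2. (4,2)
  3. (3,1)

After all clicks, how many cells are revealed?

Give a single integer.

Answer: 8

Derivation:
Click 1 (4,5) count=0: revealed 6 new [(3,4) (3,5) (4,4) (4,5) (5,4) (5,5)] -> total=6
Click 2 (4,2) count=2: revealed 1 new [(4,2)] -> total=7
Click 3 (3,1) count=1: revealed 1 new [(3,1)] -> total=8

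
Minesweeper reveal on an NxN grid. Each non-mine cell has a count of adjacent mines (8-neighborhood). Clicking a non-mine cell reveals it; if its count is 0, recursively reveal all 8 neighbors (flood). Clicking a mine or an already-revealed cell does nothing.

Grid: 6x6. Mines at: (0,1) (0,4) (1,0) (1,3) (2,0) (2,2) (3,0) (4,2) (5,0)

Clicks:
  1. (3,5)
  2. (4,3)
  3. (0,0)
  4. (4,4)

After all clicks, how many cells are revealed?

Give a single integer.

Click 1 (3,5) count=0: revealed 14 new [(1,4) (1,5) (2,3) (2,4) (2,5) (3,3) (3,4) (3,5) (4,3) (4,4) (4,5) (5,3) (5,4) (5,5)] -> total=14
Click 2 (4,3) count=1: revealed 0 new [(none)] -> total=14
Click 3 (0,0) count=2: revealed 1 new [(0,0)] -> total=15
Click 4 (4,4) count=0: revealed 0 new [(none)] -> total=15

Answer: 15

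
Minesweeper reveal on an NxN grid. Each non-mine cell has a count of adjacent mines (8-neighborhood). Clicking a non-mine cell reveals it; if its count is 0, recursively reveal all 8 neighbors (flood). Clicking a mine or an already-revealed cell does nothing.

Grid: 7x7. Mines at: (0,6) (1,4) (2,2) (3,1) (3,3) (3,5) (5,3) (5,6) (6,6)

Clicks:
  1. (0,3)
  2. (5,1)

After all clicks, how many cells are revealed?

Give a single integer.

Click 1 (0,3) count=1: revealed 1 new [(0,3)] -> total=1
Click 2 (5,1) count=0: revealed 9 new [(4,0) (4,1) (4,2) (5,0) (5,1) (5,2) (6,0) (6,1) (6,2)] -> total=10

Answer: 10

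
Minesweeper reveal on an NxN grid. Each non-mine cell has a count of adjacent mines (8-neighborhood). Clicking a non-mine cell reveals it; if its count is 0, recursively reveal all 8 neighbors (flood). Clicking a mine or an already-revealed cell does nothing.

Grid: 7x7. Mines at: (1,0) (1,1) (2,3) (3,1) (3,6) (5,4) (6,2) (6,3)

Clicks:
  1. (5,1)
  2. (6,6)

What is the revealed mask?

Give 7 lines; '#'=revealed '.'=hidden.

Answer: .......
.......
.......
.......
.....##
.#...##
.....##

Derivation:
Click 1 (5,1) count=1: revealed 1 new [(5,1)] -> total=1
Click 2 (6,6) count=0: revealed 6 new [(4,5) (4,6) (5,5) (5,6) (6,5) (6,6)] -> total=7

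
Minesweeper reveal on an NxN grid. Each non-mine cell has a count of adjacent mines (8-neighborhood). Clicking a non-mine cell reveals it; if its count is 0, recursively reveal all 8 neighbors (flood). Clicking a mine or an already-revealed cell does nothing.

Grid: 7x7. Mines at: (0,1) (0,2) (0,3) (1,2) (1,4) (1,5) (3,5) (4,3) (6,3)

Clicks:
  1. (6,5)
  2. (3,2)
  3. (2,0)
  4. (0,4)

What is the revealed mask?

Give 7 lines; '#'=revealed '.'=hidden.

Click 1 (6,5) count=0: revealed 9 new [(4,4) (4,5) (4,6) (5,4) (5,5) (5,6) (6,4) (6,5) (6,6)] -> total=9
Click 2 (3,2) count=1: revealed 1 new [(3,2)] -> total=10
Click 3 (2,0) count=0: revealed 16 new [(1,0) (1,1) (2,0) (2,1) (2,2) (3,0) (3,1) (4,0) (4,1) (4,2) (5,0) (5,1) (5,2) (6,0) (6,1) (6,2)] -> total=26
Click 4 (0,4) count=3: revealed 1 new [(0,4)] -> total=27

Answer: ....#..
##.....
###....
###....
###.###
###.###
###.###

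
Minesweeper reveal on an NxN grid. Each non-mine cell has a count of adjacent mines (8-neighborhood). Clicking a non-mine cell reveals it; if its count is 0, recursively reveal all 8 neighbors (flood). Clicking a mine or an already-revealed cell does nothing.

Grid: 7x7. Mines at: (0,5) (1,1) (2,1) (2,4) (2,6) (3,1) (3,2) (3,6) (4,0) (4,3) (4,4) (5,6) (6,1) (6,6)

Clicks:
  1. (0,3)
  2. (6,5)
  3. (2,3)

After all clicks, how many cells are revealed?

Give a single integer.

Click 1 (0,3) count=0: revealed 6 new [(0,2) (0,3) (0,4) (1,2) (1,3) (1,4)] -> total=6
Click 2 (6,5) count=2: revealed 1 new [(6,5)] -> total=7
Click 3 (2,3) count=2: revealed 1 new [(2,3)] -> total=8

Answer: 8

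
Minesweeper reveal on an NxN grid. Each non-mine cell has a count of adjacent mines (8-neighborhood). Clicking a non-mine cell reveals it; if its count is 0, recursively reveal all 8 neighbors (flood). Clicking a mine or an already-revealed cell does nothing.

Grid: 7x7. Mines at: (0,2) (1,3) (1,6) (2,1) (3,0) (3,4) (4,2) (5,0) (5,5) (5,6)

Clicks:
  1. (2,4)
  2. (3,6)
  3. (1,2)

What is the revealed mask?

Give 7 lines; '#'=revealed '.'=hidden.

Answer: .......
..#....
....###
.....##
.....##
.......
.......

Derivation:
Click 1 (2,4) count=2: revealed 1 new [(2,4)] -> total=1
Click 2 (3,6) count=0: revealed 6 new [(2,5) (2,6) (3,5) (3,6) (4,5) (4,6)] -> total=7
Click 3 (1,2) count=3: revealed 1 new [(1,2)] -> total=8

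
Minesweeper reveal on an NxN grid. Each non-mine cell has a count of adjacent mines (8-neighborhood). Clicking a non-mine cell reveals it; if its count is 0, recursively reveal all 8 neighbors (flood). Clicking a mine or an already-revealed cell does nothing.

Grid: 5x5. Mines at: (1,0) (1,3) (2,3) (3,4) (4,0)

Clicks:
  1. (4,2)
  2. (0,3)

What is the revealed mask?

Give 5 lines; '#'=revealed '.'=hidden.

Click 1 (4,2) count=0: revealed 6 new [(3,1) (3,2) (3,3) (4,1) (4,2) (4,3)] -> total=6
Click 2 (0,3) count=1: revealed 1 new [(0,3)] -> total=7

Answer: ...#.
.....
.....
.###.
.###.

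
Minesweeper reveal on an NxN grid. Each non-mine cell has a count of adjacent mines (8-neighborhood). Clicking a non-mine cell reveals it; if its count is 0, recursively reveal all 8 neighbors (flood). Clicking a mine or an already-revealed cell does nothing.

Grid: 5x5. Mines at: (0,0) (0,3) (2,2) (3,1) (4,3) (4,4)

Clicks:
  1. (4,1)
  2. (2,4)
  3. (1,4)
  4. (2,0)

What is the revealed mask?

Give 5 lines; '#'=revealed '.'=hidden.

Click 1 (4,1) count=1: revealed 1 new [(4,1)] -> total=1
Click 2 (2,4) count=0: revealed 6 new [(1,3) (1,4) (2,3) (2,4) (3,3) (3,4)] -> total=7
Click 3 (1,4) count=1: revealed 0 new [(none)] -> total=7
Click 4 (2,0) count=1: revealed 1 new [(2,0)] -> total=8

Answer: .....
...##
#..##
...##
.#...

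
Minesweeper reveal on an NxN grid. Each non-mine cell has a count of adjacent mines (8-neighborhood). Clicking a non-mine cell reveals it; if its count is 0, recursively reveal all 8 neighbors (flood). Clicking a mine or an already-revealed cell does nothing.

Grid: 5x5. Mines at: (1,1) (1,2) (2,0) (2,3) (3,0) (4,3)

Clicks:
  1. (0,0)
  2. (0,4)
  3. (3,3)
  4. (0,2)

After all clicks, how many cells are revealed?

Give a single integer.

Click 1 (0,0) count=1: revealed 1 new [(0,0)] -> total=1
Click 2 (0,4) count=0: revealed 4 new [(0,3) (0,4) (1,3) (1,4)] -> total=5
Click 3 (3,3) count=2: revealed 1 new [(3,3)] -> total=6
Click 4 (0,2) count=2: revealed 1 new [(0,2)] -> total=7

Answer: 7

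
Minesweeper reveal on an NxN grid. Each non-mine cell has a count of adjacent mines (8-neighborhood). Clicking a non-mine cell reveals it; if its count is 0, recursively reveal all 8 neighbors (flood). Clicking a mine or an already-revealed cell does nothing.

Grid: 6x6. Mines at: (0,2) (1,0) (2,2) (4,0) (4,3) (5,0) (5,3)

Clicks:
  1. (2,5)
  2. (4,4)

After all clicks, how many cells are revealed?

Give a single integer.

Answer: 16

Derivation:
Click 1 (2,5) count=0: revealed 16 new [(0,3) (0,4) (0,5) (1,3) (1,4) (1,5) (2,3) (2,4) (2,5) (3,3) (3,4) (3,5) (4,4) (4,5) (5,4) (5,5)] -> total=16
Click 2 (4,4) count=2: revealed 0 new [(none)] -> total=16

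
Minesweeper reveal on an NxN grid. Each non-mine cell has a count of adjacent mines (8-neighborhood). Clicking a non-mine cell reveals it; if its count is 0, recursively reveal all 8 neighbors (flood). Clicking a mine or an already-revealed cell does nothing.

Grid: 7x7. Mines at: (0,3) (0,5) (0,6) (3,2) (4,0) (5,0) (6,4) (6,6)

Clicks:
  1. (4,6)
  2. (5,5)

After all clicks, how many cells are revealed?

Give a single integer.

Answer: 20

Derivation:
Click 1 (4,6) count=0: revealed 20 new [(1,3) (1,4) (1,5) (1,6) (2,3) (2,4) (2,5) (2,6) (3,3) (3,4) (3,5) (3,6) (4,3) (4,4) (4,5) (4,6) (5,3) (5,4) (5,5) (5,6)] -> total=20
Click 2 (5,5) count=2: revealed 0 new [(none)] -> total=20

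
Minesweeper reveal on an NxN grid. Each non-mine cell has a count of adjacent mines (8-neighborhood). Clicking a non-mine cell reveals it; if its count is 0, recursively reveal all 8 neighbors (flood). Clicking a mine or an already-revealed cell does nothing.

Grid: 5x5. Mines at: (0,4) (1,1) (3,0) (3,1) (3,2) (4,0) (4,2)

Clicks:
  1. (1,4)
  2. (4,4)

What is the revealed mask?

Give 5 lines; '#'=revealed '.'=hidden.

Click 1 (1,4) count=1: revealed 1 new [(1,4)] -> total=1
Click 2 (4,4) count=0: revealed 7 new [(1,3) (2,3) (2,4) (3,3) (3,4) (4,3) (4,4)] -> total=8

Answer: .....
...##
...##
...##
...##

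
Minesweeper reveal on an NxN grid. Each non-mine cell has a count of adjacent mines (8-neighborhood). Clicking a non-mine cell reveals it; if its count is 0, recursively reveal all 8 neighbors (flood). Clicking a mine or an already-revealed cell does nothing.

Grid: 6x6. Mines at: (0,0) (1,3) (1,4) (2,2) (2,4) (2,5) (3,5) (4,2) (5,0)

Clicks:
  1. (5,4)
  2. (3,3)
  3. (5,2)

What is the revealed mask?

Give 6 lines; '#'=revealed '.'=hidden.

Answer: ......
......
......
...#..
...###
..####

Derivation:
Click 1 (5,4) count=0: revealed 6 new [(4,3) (4,4) (4,5) (5,3) (5,4) (5,5)] -> total=6
Click 2 (3,3) count=3: revealed 1 new [(3,3)] -> total=7
Click 3 (5,2) count=1: revealed 1 new [(5,2)] -> total=8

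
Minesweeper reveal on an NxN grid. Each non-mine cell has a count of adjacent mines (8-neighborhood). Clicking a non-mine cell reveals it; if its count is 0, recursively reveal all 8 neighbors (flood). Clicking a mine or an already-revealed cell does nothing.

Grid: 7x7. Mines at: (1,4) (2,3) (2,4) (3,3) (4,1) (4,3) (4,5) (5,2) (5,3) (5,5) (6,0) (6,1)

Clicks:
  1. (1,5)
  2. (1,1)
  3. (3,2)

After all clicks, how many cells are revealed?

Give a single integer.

Click 1 (1,5) count=2: revealed 1 new [(1,5)] -> total=1
Click 2 (1,1) count=0: revealed 14 new [(0,0) (0,1) (0,2) (0,3) (1,0) (1,1) (1,2) (1,3) (2,0) (2,1) (2,2) (3,0) (3,1) (3,2)] -> total=15
Click 3 (3,2) count=4: revealed 0 new [(none)] -> total=15

Answer: 15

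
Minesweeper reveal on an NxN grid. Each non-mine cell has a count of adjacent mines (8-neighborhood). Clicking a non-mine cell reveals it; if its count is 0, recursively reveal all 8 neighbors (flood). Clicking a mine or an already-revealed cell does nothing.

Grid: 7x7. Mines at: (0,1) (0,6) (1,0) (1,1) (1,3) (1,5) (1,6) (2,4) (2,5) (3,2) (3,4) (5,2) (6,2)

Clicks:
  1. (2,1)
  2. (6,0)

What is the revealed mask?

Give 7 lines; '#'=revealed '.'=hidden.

Answer: .......
.......
##.....
##.....
##.....
##.....
##.....

Derivation:
Click 1 (2,1) count=3: revealed 1 new [(2,1)] -> total=1
Click 2 (6,0) count=0: revealed 9 new [(2,0) (3,0) (3,1) (4,0) (4,1) (5,0) (5,1) (6,0) (6,1)] -> total=10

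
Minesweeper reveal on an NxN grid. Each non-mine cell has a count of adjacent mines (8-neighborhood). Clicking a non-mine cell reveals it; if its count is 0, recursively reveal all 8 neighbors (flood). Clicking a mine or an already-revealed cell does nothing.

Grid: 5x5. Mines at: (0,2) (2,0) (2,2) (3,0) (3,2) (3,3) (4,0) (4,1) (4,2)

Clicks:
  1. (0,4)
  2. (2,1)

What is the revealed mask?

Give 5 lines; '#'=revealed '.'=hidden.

Answer: ...##
...##
.#.##
.....
.....

Derivation:
Click 1 (0,4) count=0: revealed 6 new [(0,3) (0,4) (1,3) (1,4) (2,3) (2,4)] -> total=6
Click 2 (2,1) count=4: revealed 1 new [(2,1)] -> total=7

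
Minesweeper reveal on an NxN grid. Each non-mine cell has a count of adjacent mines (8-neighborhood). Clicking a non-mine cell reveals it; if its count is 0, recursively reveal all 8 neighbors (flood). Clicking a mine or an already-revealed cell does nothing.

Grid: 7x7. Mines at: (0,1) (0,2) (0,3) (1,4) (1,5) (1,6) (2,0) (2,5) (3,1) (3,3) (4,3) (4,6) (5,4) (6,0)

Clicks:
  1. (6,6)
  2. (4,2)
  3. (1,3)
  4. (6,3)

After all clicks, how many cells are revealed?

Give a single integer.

Click 1 (6,6) count=0: revealed 4 new [(5,5) (5,6) (6,5) (6,6)] -> total=4
Click 2 (4,2) count=3: revealed 1 new [(4,2)] -> total=5
Click 3 (1,3) count=3: revealed 1 new [(1,3)] -> total=6
Click 4 (6,3) count=1: revealed 1 new [(6,3)] -> total=7

Answer: 7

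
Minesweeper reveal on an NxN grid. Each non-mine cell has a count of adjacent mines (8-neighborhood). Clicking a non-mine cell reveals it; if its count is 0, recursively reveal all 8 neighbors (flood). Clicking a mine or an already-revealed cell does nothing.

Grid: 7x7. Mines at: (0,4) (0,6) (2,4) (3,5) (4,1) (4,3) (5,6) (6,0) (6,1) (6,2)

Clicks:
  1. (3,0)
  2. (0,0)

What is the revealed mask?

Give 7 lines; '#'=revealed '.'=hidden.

Answer: ####...
####...
####...
####...
.......
.......
.......

Derivation:
Click 1 (3,0) count=1: revealed 1 new [(3,0)] -> total=1
Click 2 (0,0) count=0: revealed 15 new [(0,0) (0,1) (0,2) (0,3) (1,0) (1,1) (1,2) (1,3) (2,0) (2,1) (2,2) (2,3) (3,1) (3,2) (3,3)] -> total=16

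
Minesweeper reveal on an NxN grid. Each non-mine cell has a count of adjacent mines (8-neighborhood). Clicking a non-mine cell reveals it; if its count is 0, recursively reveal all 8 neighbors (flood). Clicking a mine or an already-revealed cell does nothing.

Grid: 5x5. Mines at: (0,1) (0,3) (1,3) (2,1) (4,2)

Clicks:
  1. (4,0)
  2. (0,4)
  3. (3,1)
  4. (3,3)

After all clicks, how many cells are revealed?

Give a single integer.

Click 1 (4,0) count=0: revealed 4 new [(3,0) (3,1) (4,0) (4,1)] -> total=4
Click 2 (0,4) count=2: revealed 1 new [(0,4)] -> total=5
Click 3 (3,1) count=2: revealed 0 new [(none)] -> total=5
Click 4 (3,3) count=1: revealed 1 new [(3,3)] -> total=6

Answer: 6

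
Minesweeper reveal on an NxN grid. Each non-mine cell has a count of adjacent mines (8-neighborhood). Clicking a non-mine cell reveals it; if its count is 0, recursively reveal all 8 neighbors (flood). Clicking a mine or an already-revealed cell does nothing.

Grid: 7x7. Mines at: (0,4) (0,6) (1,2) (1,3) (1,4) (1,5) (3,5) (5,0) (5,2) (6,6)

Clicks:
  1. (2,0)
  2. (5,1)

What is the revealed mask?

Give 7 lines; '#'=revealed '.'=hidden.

Answer: ##.....
##.....
#####..
#####..
#####..
.#.....
.......

Derivation:
Click 1 (2,0) count=0: revealed 19 new [(0,0) (0,1) (1,0) (1,1) (2,0) (2,1) (2,2) (2,3) (2,4) (3,0) (3,1) (3,2) (3,3) (3,4) (4,0) (4,1) (4,2) (4,3) (4,4)] -> total=19
Click 2 (5,1) count=2: revealed 1 new [(5,1)] -> total=20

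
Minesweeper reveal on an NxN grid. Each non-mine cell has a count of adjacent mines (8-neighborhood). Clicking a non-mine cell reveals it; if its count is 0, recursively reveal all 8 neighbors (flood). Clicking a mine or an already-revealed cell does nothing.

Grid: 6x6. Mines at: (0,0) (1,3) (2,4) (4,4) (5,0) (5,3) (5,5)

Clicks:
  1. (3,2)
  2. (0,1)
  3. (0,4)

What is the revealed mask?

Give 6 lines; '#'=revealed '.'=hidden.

Answer: .#..#.
###...
####..
####..
####..
......

Derivation:
Click 1 (3,2) count=0: revealed 15 new [(1,0) (1,1) (1,2) (2,0) (2,1) (2,2) (2,3) (3,0) (3,1) (3,2) (3,3) (4,0) (4,1) (4,2) (4,3)] -> total=15
Click 2 (0,1) count=1: revealed 1 new [(0,1)] -> total=16
Click 3 (0,4) count=1: revealed 1 new [(0,4)] -> total=17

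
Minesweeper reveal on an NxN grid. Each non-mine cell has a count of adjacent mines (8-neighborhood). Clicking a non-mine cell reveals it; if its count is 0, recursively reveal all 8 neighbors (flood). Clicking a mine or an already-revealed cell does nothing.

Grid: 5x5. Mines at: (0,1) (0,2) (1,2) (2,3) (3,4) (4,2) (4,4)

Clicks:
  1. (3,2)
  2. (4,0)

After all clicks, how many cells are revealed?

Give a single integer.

Click 1 (3,2) count=2: revealed 1 new [(3,2)] -> total=1
Click 2 (4,0) count=0: revealed 8 new [(1,0) (1,1) (2,0) (2,1) (3,0) (3,1) (4,0) (4,1)] -> total=9

Answer: 9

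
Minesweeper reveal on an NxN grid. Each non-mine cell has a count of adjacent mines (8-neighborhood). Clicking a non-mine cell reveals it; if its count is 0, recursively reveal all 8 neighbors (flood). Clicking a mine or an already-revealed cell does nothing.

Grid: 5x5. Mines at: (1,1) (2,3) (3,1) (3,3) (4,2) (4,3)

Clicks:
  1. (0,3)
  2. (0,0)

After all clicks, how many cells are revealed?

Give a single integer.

Click 1 (0,3) count=0: revealed 6 new [(0,2) (0,3) (0,4) (1,2) (1,3) (1,4)] -> total=6
Click 2 (0,0) count=1: revealed 1 new [(0,0)] -> total=7

Answer: 7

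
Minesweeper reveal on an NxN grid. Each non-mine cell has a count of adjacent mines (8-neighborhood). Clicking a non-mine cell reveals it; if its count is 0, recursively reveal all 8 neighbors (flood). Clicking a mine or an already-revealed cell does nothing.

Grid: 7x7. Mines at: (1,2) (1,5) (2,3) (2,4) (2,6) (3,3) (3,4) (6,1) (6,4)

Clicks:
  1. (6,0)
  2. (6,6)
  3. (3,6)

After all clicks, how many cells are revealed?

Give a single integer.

Answer: 9

Derivation:
Click 1 (6,0) count=1: revealed 1 new [(6,0)] -> total=1
Click 2 (6,6) count=0: revealed 8 new [(3,5) (3,6) (4,5) (4,6) (5,5) (5,6) (6,5) (6,6)] -> total=9
Click 3 (3,6) count=1: revealed 0 new [(none)] -> total=9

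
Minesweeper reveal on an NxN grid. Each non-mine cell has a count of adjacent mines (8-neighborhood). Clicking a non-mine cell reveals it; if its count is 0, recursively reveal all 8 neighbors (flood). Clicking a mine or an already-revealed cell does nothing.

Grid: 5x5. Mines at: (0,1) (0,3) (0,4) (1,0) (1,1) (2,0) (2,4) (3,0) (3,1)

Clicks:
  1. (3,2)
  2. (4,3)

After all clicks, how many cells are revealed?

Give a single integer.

Answer: 6

Derivation:
Click 1 (3,2) count=1: revealed 1 new [(3,2)] -> total=1
Click 2 (4,3) count=0: revealed 5 new [(3,3) (3,4) (4,2) (4,3) (4,4)] -> total=6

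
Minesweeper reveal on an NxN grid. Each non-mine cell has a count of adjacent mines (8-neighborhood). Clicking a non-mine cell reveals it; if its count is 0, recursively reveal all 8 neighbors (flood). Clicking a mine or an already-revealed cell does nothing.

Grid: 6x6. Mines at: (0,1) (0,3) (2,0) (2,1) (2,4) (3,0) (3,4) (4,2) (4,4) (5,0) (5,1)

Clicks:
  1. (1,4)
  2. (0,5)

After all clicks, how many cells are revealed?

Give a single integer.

Answer: 4

Derivation:
Click 1 (1,4) count=2: revealed 1 new [(1,4)] -> total=1
Click 2 (0,5) count=0: revealed 3 new [(0,4) (0,5) (1,5)] -> total=4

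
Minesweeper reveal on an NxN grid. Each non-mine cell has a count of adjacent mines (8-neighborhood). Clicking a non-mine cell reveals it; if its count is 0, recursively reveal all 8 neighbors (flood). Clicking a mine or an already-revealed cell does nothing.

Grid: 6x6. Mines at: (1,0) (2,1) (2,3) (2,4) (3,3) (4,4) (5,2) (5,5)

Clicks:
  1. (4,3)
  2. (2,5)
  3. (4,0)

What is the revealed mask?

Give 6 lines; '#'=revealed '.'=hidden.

Answer: ......
......
.....#
##....
##.#..
##....

Derivation:
Click 1 (4,3) count=3: revealed 1 new [(4,3)] -> total=1
Click 2 (2,5) count=1: revealed 1 new [(2,5)] -> total=2
Click 3 (4,0) count=0: revealed 6 new [(3,0) (3,1) (4,0) (4,1) (5,0) (5,1)] -> total=8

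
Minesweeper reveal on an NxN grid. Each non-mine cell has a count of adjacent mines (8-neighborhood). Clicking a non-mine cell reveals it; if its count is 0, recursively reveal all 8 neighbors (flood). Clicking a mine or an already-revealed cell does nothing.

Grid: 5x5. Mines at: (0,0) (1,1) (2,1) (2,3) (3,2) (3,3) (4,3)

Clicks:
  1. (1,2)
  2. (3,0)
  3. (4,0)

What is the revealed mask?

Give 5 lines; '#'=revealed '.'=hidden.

Click 1 (1,2) count=3: revealed 1 new [(1,2)] -> total=1
Click 2 (3,0) count=1: revealed 1 new [(3,0)] -> total=2
Click 3 (4,0) count=0: revealed 3 new [(3,1) (4,0) (4,1)] -> total=5

Answer: .....
..#..
.....
##...
##...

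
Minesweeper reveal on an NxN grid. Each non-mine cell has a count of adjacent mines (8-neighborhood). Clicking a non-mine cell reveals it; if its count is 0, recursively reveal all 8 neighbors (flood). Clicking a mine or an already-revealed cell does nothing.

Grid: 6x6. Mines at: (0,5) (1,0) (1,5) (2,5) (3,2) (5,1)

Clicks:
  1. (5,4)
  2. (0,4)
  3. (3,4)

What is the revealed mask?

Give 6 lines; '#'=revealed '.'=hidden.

Answer: ....#.
......
......
...###
..####
..####

Derivation:
Click 1 (5,4) count=0: revealed 11 new [(3,3) (3,4) (3,5) (4,2) (4,3) (4,4) (4,5) (5,2) (5,3) (5,4) (5,5)] -> total=11
Click 2 (0,4) count=2: revealed 1 new [(0,4)] -> total=12
Click 3 (3,4) count=1: revealed 0 new [(none)] -> total=12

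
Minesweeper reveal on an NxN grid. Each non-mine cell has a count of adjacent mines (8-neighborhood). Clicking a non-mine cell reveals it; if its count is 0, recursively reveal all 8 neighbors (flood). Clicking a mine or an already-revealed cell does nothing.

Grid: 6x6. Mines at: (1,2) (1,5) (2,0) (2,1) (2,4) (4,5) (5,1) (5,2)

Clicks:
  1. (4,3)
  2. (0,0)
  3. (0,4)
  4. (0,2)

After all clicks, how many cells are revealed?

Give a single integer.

Answer: 7

Derivation:
Click 1 (4,3) count=1: revealed 1 new [(4,3)] -> total=1
Click 2 (0,0) count=0: revealed 4 new [(0,0) (0,1) (1,0) (1,1)] -> total=5
Click 3 (0,4) count=1: revealed 1 new [(0,4)] -> total=6
Click 4 (0,2) count=1: revealed 1 new [(0,2)] -> total=7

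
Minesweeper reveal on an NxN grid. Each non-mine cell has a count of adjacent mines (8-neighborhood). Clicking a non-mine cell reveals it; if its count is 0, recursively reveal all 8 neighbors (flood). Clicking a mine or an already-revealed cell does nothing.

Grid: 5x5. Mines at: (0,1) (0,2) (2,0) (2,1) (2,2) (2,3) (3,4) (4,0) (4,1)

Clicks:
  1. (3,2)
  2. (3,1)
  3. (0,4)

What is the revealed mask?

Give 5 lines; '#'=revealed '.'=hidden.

Click 1 (3,2) count=4: revealed 1 new [(3,2)] -> total=1
Click 2 (3,1) count=5: revealed 1 new [(3,1)] -> total=2
Click 3 (0,4) count=0: revealed 4 new [(0,3) (0,4) (1,3) (1,4)] -> total=6

Answer: ...##
...##
.....
.##..
.....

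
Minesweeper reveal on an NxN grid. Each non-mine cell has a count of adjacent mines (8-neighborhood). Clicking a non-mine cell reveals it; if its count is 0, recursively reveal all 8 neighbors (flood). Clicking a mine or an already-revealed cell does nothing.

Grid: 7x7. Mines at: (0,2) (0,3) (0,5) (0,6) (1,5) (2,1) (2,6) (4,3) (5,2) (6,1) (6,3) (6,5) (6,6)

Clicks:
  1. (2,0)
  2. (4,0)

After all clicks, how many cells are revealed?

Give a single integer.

Click 1 (2,0) count=1: revealed 1 new [(2,0)] -> total=1
Click 2 (4,0) count=0: revealed 6 new [(3,0) (3,1) (4,0) (4,1) (5,0) (5,1)] -> total=7

Answer: 7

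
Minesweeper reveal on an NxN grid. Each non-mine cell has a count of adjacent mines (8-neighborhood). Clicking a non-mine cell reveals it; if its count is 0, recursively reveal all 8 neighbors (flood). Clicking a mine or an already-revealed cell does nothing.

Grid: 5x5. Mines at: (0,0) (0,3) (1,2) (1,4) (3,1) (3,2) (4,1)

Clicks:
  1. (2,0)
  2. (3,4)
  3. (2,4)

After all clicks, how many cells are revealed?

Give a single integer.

Click 1 (2,0) count=1: revealed 1 new [(2,0)] -> total=1
Click 2 (3,4) count=0: revealed 6 new [(2,3) (2,4) (3,3) (3,4) (4,3) (4,4)] -> total=7
Click 3 (2,4) count=1: revealed 0 new [(none)] -> total=7

Answer: 7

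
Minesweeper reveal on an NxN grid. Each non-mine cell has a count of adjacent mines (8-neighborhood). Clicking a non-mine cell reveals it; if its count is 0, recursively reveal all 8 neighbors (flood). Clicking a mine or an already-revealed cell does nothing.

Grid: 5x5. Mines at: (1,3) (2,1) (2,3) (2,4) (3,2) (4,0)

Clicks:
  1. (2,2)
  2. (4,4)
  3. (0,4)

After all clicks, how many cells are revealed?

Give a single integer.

Click 1 (2,2) count=4: revealed 1 new [(2,2)] -> total=1
Click 2 (4,4) count=0: revealed 4 new [(3,3) (3,4) (4,3) (4,4)] -> total=5
Click 3 (0,4) count=1: revealed 1 new [(0,4)] -> total=6

Answer: 6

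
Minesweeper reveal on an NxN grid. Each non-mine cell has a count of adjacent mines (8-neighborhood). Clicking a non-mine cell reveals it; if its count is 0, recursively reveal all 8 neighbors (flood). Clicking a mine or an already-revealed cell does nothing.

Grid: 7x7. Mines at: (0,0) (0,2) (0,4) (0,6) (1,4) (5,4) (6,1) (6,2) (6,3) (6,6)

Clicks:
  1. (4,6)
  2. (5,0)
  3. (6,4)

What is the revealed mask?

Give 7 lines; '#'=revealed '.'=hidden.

Click 1 (4,6) count=0: revealed 33 new [(1,0) (1,1) (1,2) (1,3) (1,5) (1,6) (2,0) (2,1) (2,2) (2,3) (2,4) (2,5) (2,6) (3,0) (3,1) (3,2) (3,3) (3,4) (3,5) (3,6) (4,0) (4,1) (4,2) (4,3) (4,4) (4,5) (4,6) (5,0) (5,1) (5,2) (5,3) (5,5) (5,6)] -> total=33
Click 2 (5,0) count=1: revealed 0 new [(none)] -> total=33
Click 3 (6,4) count=2: revealed 1 new [(6,4)] -> total=34

Answer: .......
####.##
#######
#######
#######
####.##
....#..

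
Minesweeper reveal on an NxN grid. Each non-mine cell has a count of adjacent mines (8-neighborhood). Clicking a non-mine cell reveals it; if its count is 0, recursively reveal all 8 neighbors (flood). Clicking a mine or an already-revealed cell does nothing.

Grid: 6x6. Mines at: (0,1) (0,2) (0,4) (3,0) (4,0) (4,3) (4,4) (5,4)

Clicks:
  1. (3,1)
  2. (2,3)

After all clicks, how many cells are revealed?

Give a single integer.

Answer: 15

Derivation:
Click 1 (3,1) count=2: revealed 1 new [(3,1)] -> total=1
Click 2 (2,3) count=0: revealed 14 new [(1,1) (1,2) (1,3) (1,4) (1,5) (2,1) (2,2) (2,3) (2,4) (2,5) (3,2) (3,3) (3,4) (3,5)] -> total=15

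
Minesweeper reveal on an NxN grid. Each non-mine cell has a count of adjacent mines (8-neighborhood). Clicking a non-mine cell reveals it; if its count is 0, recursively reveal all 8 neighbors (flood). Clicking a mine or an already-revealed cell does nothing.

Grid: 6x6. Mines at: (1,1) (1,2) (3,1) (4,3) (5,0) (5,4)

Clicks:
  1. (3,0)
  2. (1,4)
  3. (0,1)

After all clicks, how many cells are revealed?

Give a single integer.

Answer: 16

Derivation:
Click 1 (3,0) count=1: revealed 1 new [(3,0)] -> total=1
Click 2 (1,4) count=0: revealed 14 new [(0,3) (0,4) (0,5) (1,3) (1,4) (1,5) (2,3) (2,4) (2,5) (3,3) (3,4) (3,5) (4,4) (4,5)] -> total=15
Click 3 (0,1) count=2: revealed 1 new [(0,1)] -> total=16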